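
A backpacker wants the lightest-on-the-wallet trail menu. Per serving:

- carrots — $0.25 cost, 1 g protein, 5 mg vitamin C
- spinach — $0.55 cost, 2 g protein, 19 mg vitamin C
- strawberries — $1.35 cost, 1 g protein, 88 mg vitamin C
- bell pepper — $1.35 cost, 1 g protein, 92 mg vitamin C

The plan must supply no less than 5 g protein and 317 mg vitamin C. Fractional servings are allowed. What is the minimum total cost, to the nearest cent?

For a min-cost LP with two ≥-constraints, a basic feasible solution has at most two positive variables.
carrots only: max(5/1, 317/5) = 63.4 servings → $15.85.
spinach only: max(5/2, 317/19) = 16.68 servings → $9.18.
strawberries only: max(5/1, 317/88) = 5 servings → $6.75.
bell pepper only: max(5/1, 317/92) = 5 servings → $6.75.
carrots + spinach with both targets exact would need a negative amount; discard.
carrots + strawberries with both tight: 1.482 servings and 3.518 servings → $5.12.
carrots + bell pepper with both tight: 1.644 servings and 3.356 servings → $4.94.
spinach + strawberries with both tight: 0.7834 servings and 3.433 servings → $5.07.
spinach + bell pepper with both tight: 0.8667 servings and 3.267 servings → $4.89.
strawberries + bell pepper: the both-tight solution has a negative serving — not a feasible corner.
So the least-cost plan costs $4.89.

$4.89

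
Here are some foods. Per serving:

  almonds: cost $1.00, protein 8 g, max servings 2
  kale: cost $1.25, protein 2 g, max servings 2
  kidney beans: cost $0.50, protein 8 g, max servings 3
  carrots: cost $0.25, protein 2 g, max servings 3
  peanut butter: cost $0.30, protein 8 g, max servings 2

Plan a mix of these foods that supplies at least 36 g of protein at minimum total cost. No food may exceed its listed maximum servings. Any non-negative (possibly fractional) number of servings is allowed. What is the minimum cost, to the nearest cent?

Cost per g of protein: peanut butter $0.0375, kidney beans $0.0625, almonds $0.1250, carrots $0.1250, kale $0.6250.
Take 2 servings of peanut butter: +16.0 g protein for $0.60 (total $0.60, still need 20.0 g).
Take 2.5 servings of kidney beans: +20.0 g protein for $1.25 (total $1.85, still need 0.0 g).
Filling from the cheapest source first is optimal under one linear minimum: $1.85.

$1.85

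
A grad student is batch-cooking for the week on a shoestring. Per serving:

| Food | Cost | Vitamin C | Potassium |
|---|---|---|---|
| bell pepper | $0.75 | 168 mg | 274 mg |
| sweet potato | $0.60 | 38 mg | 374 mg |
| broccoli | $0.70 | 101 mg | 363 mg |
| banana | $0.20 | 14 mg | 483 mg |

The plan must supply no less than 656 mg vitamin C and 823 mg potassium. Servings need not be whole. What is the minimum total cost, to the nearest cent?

$2.93

A basic optimal solution has at most two foods positive. Try each food alone and each pair with both targets met exactly.
bell pepper only: max(656/168, 823/274) = 3.905 servings → $2.93.
sweet potato only: max(656/38, 823/374) = 17.26 servings → $10.36.
broccoli only: max(656/101, 823/363) = 6.495 servings → $4.55.
banana only: max(656/14, 823/483) = 46.86 servings → $9.37.
bell pepper + sweet potato: the both-tight solution has a negative serving — not a feasible corner.
bell pepper + broccoli: the both-tight solution has a negative serving — not a feasible corner.
bell pepper + banana with both targets exact would need a negative amount; discard.
sweet potato + broccoli: intersection lies outside the first quadrant.
sweet potato + banana with both targets exact would need a negative amount; discard.
broccoli + banana: intersection lies outside the first quadrant.
Cheapest feasible corner: $2.93.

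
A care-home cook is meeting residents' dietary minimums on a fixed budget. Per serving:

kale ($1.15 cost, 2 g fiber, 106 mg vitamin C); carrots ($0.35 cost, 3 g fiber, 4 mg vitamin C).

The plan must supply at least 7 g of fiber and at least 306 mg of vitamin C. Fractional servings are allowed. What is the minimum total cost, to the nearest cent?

$3.45

A basic optimal solution has at most two foods positive. Try each food alone and each pair with both targets met exactly.
kale only: max(7/2, 306/106) = 3.5 servings → $4.03.
carrots only: max(7/3, 306/4) = 76.5 servings → $26.77.
kale + carrots with both tight: 2.871 servings and 0.4194 servings → $3.45.
So the least-cost plan costs $3.45.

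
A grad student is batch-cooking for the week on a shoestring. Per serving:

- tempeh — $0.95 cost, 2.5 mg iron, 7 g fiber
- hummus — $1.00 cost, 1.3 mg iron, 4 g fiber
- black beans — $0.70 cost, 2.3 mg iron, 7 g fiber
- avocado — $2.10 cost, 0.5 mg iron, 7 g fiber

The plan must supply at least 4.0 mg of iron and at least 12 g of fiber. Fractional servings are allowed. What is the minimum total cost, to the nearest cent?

$1.22

A basic optimal solution has at most two foods positive. Try each food alone and each pair with both targets met exactly.
tempeh only: max(4.0/2.5, 12/7) = 1.714 servings → $1.63.
hummus only: max(4.0/1.3, 12/4) = 3.077 servings → $3.08.
black beans only: max(4.0/2.3, 12/7) = 1.739 servings → $1.22.
avocado only: max(4.0/0.5, 12/7) = 8 servings → $16.80.
tempeh + hummus with both tight: 0.4444 servings and 2.222 servings → $2.64.
tempeh + black beans with both tight: 0.2857 servings and 1.429 servings → $1.27.
tempeh + avocado with both tight: 1.571 servings and 0.1429 servings → $1.79.
hummus + black beans: the both-tight solution has a negative serving — not a feasible corner.
hummus + avocado: the both-tight solution has a negative serving — not a feasible corner.
black beans + avocado: intersection lies outside the first quadrant.
So the least-cost plan costs $1.22.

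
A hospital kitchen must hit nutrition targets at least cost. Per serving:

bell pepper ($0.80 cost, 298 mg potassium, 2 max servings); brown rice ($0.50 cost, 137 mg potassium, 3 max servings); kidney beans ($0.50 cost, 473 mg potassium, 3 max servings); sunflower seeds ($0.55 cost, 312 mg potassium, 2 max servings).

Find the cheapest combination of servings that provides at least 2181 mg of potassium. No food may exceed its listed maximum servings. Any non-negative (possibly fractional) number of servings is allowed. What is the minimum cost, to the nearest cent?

Cost per mg of potassium: kidney beans $0.0011, sunflower seeds $0.0018, bell pepper $0.0027, brown rice $0.0036.
Take 3 servings of kidney beans: +1419.0 mg potassium for $1.50 (total $1.50, still need 762.0 mg).
Take 2 servings of sunflower seeds: +624.0 mg potassium for $1.10 (total $2.60, still need 138.0 mg).
Take 0.4631 servings of bell pepper: +138.0 mg potassium for $0.37 (total $2.97, still need 0.0 mg).
Filling from the cheapest source first is optimal under one linear minimum: $2.97.

$2.97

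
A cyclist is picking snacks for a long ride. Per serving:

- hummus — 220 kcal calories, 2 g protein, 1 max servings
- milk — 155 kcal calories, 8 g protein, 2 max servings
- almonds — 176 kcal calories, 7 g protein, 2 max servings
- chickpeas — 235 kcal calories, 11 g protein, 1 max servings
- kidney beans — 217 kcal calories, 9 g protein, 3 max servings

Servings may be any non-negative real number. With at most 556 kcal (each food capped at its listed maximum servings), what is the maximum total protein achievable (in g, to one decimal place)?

Protein per kcal: milk 0.05161, chickpeas 0.04681, kidney beans 0.04147, almonds 0.03977, hummus 0.009091.
Take 2 servings of milk: uses 310 kcal, +16.0 g protein (running total 16.0 g).
Take 1 serving of chickpeas: uses 235 kcal, +11.0 g protein (running total 27.0 g).
Take 0.05069 servings of kidney beans: uses 11 kcal, +0.5 g protein (running total 27.5 g).
Filling greedily by protein-per-kcal is optimal for one linear limit, giving 27.5 g.

27.5 g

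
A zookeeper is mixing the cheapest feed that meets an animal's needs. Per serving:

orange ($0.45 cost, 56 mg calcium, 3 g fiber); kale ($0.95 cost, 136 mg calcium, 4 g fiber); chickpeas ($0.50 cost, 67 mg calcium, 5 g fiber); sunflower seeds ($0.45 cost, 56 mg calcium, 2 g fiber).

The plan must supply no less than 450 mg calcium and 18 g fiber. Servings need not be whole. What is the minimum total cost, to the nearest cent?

The cheapest plan sits at a corner of the feasible region — with two constraints it uses at most two foods.
orange only: max(450/56, 18/3) = 8.036 servings → $3.62.
kale only: max(450/136, 18/4) = 4.5 servings → $4.28.
chickpeas only: max(450/67, 18/5) = 6.716 servings → $3.36.
sunflower seeds only: max(450/56, 18/2) = 9 servings → $4.05.
orange + kale with both tight: 3.522 servings and 1.859 servings → $3.35.
orange + chickpeas: intersection lies outside the first quadrant.
orange + sunflower seeds with both tight: 1.929 servings and 6.107 servings → $3.62.
kale + chickpeas with both tight: 2.534 servings and 1.573 servings → $3.19.
kale + sunflower seeds: the both-tight solution has a negative serving — not a feasible corner.
chickpeas + sunflower seeds with both tight: 0.7397 servings and 7.151 servings → $3.59.
So the least-cost plan costs $3.19.

$3.19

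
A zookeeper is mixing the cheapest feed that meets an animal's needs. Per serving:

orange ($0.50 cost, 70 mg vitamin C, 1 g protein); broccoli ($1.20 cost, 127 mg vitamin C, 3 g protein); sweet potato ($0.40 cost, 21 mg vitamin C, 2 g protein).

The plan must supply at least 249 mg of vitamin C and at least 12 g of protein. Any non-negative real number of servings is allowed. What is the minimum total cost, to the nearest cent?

$3.02

At the optimum either one food covers both requirements or two foods hit both targets exactly; no other combination can be cheaper.
orange only: max(249/70, 12/1) = 12 servings → $6.00.
broccoli only: max(249/127, 12/3) = 4 servings → $4.80.
sweet potato only: max(249/21, 12/2) = 11.86 servings → $4.74.
orange + broccoli: the both-tight solution has a negative serving — not a feasible corner.
orange + sweet potato with both tight: 2.067 servings and 4.966 servings → $3.02.
broccoli + sweet potato with both tight: 1.288 servings and 4.068 servings → $3.17.
The minimum over all feasible corners is $3.02.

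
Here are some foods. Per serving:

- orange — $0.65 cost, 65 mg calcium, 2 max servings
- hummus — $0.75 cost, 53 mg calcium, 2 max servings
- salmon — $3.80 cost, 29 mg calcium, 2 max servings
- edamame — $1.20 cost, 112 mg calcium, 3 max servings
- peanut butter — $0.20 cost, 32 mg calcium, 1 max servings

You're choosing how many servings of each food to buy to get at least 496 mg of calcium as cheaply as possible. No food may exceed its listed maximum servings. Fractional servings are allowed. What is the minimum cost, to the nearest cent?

$5.08

Cost per mg of calcium: peanut butter $0.0063, orange $0.0100, edamame $0.0107, hummus $0.0142, salmon $0.1310.
Take 1 serving of peanut butter: +32.0 mg calcium for $0.20 (total $0.20, still need 464.0 mg).
Take 2 servings of orange: +130.0 mg calcium for $1.30 (total $1.50, still need 334.0 mg).
Take 2.982 servings of edamame: +334.0 mg calcium for $3.58 (total $5.08, still need 0.0 mg).
Greedy by cheapest-per-mg is optimal for a single linear constraint, so the minimum cost is $5.08.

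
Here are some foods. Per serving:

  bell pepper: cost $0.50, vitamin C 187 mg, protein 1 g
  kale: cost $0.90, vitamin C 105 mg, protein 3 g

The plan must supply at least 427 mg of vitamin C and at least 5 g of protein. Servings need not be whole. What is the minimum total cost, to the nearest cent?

bell pepper only: max(427/187, 5/1) = 5 servings → $2.50.
kale only: max(427/105, 5/3) = 4.067 servings → $3.66.
bell pepper + kale with both tight: 1.658 servings and 1.114 servings → $1.83.
Cheapest feasible corner: $1.83.

$1.83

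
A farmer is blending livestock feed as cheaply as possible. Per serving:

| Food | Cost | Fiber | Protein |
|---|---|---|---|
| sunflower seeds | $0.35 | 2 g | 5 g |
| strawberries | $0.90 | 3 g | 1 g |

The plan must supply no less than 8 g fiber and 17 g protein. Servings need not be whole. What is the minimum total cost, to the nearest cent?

This is a tiny linear program; its minimum lies at a vertex of the feasible set. List the vertices and price them.
sunflower seeds only: max(8/2, 17/5) = 4 servings → $1.40.
strawberries only: max(8/3, 17/1) = 17 servings → $15.30.
sunflower seeds + strawberries with both tight: 3.308 servings and 0.4615 servings → $1.57.
The minimum over all feasible corners is $1.40.

$1.40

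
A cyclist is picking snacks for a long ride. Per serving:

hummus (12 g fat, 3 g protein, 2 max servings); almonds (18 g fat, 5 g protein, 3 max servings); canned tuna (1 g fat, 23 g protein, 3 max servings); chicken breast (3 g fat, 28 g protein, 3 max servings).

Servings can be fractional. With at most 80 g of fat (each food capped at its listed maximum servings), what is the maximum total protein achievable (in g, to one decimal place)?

Protein per g fat: canned tuna 23, chicken breast 9.333, almonds 0.2778, hummus 0.25.
Take 3 servings of canned tuna: uses 3 g fat, +69.0 g protein (running total 69.0 g).
Take 3 servings of chicken breast: uses 9 g fat, +84.0 g protein (running total 153.0 g).
Take 3 servings of almonds: uses 54 g fat, +15.0 g protein (running total 168.0 g).
Take 1.167 servings of hummus: uses 14 g fat, +3.5 g protein (running total 171.5 g).
Filling greedily by protein-per-g fat is optimal for one linear limit, giving 171.5 g.

171.5 g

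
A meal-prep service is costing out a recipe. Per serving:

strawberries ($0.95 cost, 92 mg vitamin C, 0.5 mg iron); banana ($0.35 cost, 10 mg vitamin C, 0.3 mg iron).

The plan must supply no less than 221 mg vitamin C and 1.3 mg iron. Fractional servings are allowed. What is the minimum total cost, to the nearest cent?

strawberries only: max(221/92, 1.3/0.5) = 2.6 servings → $2.47.
banana only: max(221/10, 1.3/0.3) = 22.1 servings → $7.74.
strawberries + banana with both tight: 2.358 servings and 0.4027 servings → $2.38.
The minimum over all feasible corners is $2.38.

$2.38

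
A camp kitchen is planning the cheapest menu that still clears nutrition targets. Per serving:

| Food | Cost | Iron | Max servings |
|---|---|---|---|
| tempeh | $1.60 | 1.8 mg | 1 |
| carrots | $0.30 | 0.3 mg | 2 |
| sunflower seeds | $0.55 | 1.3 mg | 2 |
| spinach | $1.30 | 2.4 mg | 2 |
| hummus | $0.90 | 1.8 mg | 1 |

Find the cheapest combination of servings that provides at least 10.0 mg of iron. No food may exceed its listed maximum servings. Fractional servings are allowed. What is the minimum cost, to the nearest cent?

$5.31

Cost per mg of iron: sunflower seeds $0.4231, hummus $0.5000, spinach $0.5417, tempeh $0.8889, carrots $1.0000.
Take 2 servings of sunflower seeds: +2.6 mg iron for $1.10 (total $1.10, still need 7.4 mg).
Take 1 serving of hummus: +1.8 mg iron for $0.90 (total $2.00, still need 5.6 mg).
Take 2 servings of spinach: +4.8 mg iron for $2.60 (total $4.60, still need 0.8 mg).
Take 0.4444 servings of tempeh: +0.8 mg iron for $0.71 (total $5.31, still need 0.0 mg).
Filling from the cheapest source first is optimal under one linear minimum: $5.31.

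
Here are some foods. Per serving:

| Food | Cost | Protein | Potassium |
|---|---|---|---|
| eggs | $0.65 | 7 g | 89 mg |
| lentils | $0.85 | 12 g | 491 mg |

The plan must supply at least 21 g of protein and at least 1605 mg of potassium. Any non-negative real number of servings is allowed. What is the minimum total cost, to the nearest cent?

At the optimum either one food covers both requirements or two foods hit both targets exactly; no other combination can be cheaper.
eggs only: max(21/7, 1605/89) = 18.03 servings → $11.72.
lentils only: max(21/12, 1605/491) = 3.269 servings → $2.78.
eggs + lentils: the both-tight solution has a negative serving — not a feasible corner.
The minimum over all feasible corners is $2.78.

$2.78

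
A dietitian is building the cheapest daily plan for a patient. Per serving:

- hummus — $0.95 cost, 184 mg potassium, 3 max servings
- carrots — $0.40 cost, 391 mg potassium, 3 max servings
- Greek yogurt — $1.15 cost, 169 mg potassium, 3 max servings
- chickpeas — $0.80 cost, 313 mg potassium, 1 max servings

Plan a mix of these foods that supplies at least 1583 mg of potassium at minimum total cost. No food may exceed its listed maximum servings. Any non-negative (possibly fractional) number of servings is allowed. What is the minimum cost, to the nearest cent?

$2.50

Cost per mg of potassium: carrots $0.0010, chickpeas $0.0026, hummus $0.0052, Greek yogurt $0.0068.
Take 3 servings of carrots: +1173.0 mg potassium for $1.20 (total $1.20, still need 410.0 mg).
Take 1 serving of chickpeas: +313.0 mg potassium for $0.80 (total $2.00, still need 97.0 mg).
Take 0.5272 servings of hummus: +97.0 mg potassium for $0.50 (total $2.50, still need 0.0 mg).
Filling from the cheapest source first is optimal under one linear minimum: $2.50.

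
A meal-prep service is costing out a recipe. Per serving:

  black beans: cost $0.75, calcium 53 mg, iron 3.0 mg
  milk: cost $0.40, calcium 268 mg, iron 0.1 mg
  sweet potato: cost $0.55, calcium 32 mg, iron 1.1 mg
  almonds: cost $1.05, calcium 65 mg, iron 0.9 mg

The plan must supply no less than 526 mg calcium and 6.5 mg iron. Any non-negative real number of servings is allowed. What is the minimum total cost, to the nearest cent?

$2.20

For a min-cost LP with two ≥-constraints, a basic feasible solution has at most two positive variables.
black beans only: max(526/53, 6.5/3.0) = 9.925 servings → $7.44.
milk only: max(526/268, 6.5/0.1) = 65 servings → $26.00.
sweet potato only: max(526/32, 6.5/1.1) = 16.44 servings → $9.04.
almonds only: max(526/65, 6.5/0.9) = 8.092 servings → $8.50.
black beans + milk with both tight: 2.115 servings and 1.544 servings → $2.20.
black beans + sweet potato with both targets exact would need a negative amount; discard.
black beans + almonds: intersection lies outside the first quadrant.
milk + sweet potato with both tight: 1.271 servings and 5.794 servings → $3.69.
milk + almonds with both tight: 0.2169 servings and 7.198 servings → $7.64.
sweet potato + almonds: intersection lies outside the first quadrant.
The minimum over all feasible corners is $2.20.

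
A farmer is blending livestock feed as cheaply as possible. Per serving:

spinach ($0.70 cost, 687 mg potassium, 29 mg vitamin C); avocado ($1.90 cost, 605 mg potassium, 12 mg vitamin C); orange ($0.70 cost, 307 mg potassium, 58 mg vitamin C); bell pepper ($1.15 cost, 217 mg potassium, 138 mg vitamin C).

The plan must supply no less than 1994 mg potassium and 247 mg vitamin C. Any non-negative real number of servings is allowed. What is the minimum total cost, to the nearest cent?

With two linear requirements the optimum uses one or two foods; enumerate the corners.
spinach only: max(1994/687, 247/29) = 8.517 servings → $5.96.
avocado only: max(1994/605, 247/12) = 20.58 servings → $39.11.
orange only: max(1994/307, 247/58) = 6.495 servings → $4.55.
bell pepper only: max(1994/217, 247/138) = 9.189 servings → $10.57.
spinach + avocado: intersection lies outside the first quadrant.
spinach + orange with both tight: 1.287 servings and 3.615 servings → $3.43.
spinach + bell pepper with both tight: 2.503 servings and 1.264 servings → $3.21.
avocado + orange with both tight: 1.268 servings and 3.996 servings → $5.21.
avocado + bell pepper with both tight: 2.739 servings and 1.552 servings → $6.99.
orange + bell pepper with both targets exact would need a negative amount; discard.
The minimum over all feasible corners is $3.21.

$3.21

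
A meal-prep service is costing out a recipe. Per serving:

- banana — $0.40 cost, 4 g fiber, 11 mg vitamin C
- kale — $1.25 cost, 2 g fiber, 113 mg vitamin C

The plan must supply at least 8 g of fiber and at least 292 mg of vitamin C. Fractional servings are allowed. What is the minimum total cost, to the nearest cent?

$3.44

A basic optimal solution has at most two foods positive. Try each food alone and each pair with both targets met exactly.
banana only: max(8/4, 292/11) = 26.55 servings → $10.62.
kale only: max(8/2, 292/113) = 4 servings → $5.00.
banana + kale with both tight: 0.7442 servings and 2.512 servings → $3.44.
So the least-cost plan costs $3.44.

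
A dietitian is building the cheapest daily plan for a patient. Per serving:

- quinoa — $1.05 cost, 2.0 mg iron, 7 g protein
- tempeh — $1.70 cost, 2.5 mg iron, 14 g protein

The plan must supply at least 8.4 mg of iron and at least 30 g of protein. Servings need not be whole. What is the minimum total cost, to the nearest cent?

$4.45

An LP optimum is at a vertex; with two nutrient constraints at most two foods are used. Check each candidate.
quinoa only: max(8.4/2.0, 30/7) = 4.286 servings → $4.50.
tempeh only: max(8.4/2.5, 30/14) = 3.36 servings → $5.71.
quinoa + tempeh with both tight: 4.057 servings and 0.1143 servings → $4.45.
So the least-cost plan costs $4.45.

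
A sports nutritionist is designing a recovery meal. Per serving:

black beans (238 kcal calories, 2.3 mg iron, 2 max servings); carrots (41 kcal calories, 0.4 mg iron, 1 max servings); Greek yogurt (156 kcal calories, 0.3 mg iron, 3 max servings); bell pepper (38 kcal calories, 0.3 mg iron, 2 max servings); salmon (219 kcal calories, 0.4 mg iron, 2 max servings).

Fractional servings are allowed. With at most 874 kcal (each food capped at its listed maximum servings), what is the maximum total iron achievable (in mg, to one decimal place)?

6.1 mg

Iron per kcal: carrots 0.009756, black beans 0.009664, bell pepper 0.007895, Greek yogurt 0.001923, salmon 0.001826.
Take 1 serving of carrots: uses 41 kcal, +0.4 mg iron (running total 0.4 mg).
Take 2 servings of black beans: uses 476 kcal, +4.6 mg iron (running total 5.0 mg).
Take 2 servings of bell pepper: uses 76 kcal, +0.6 mg iron (running total 5.6 mg).
Take 1.801 servings of Greek yogurt: uses 281 kcal, +0.5 mg iron (running total 6.1 mg).
Greedy by best ratio exhausts the calories allowance optimally: 6.1 mg.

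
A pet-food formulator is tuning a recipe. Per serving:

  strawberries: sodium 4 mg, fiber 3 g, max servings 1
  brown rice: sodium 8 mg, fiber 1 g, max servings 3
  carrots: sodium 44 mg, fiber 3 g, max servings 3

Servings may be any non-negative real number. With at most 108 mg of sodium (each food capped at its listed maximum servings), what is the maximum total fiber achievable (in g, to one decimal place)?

Fiber per mg sodium: strawberries 0.75, brown rice 0.125, carrots 0.06818.
Take 1 serving of strawberries: uses 4 mg sodium, +3.0 g fiber (running total 3.0 g).
Take 3 servings of brown rice: uses 24 mg sodium, +3.0 g fiber (running total 6.0 g).
Take 1.818 servings of carrots: uses 80 mg sodium, +5.5 g fiber (running total 11.5 g).
Greedy by best ratio exhausts the sodium allowance optimally: 11.5 g.

11.5 g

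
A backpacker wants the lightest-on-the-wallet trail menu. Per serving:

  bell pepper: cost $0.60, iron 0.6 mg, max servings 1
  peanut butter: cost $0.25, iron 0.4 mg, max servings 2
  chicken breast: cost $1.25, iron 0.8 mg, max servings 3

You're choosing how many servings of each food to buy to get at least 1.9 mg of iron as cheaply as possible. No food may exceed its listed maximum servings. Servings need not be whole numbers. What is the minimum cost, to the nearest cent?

Cost per mg of iron: peanut butter $0.6250, bell pepper $1.0000, chicken breast $1.5625.
Take 2 servings of peanut butter: +0.8 mg iron for $0.50 (total $0.50, still need 1.1 mg).
Take 1 serving of bell pepper: +0.6 mg iron for $0.60 (total $1.10, still need 0.5 mg).
Take 0.625 servings of chicken breast: +0.5 mg iron for $0.78 (total $1.88, still need 0.0 mg).
Filling from the cheapest source first is optimal under one linear minimum: $1.88.

$1.88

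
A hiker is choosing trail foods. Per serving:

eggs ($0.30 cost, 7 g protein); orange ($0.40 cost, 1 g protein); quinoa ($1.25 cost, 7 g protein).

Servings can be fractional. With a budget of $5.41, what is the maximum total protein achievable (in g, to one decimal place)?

Protein per dollar: eggs 23.33, quinoa 5.6, orange 2.5.
With no serving limits, spend the whole cost allowance on eggs: $5.41 / $0.30 × 7 g = 126.2 g.

126.2 g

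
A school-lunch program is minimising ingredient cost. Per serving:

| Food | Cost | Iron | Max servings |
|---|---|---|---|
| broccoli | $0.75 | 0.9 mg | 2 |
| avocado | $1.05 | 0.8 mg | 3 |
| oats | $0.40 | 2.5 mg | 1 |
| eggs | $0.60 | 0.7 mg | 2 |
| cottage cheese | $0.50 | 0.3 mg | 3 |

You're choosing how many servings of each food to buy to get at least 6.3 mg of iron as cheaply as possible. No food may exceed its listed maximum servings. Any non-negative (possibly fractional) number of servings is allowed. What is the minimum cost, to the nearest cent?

$3.89

Cost per mg of iron: oats $0.1600, broccoli $0.8333, eggs $0.8571, avocado $1.3125, cottage cheese $1.6667.
Take 1 serving of oats: +2.5 mg iron for $0.40 (total $0.40, still need 3.8 mg).
Take 2 servings of broccoli: +1.8 mg iron for $1.50 (total $1.90, still need 2.0 mg).
Take 2 servings of eggs: +1.4 mg iron for $1.20 (total $3.10, still need 0.6 mg).
Take 0.75 servings of avocado: +0.6 mg iron for $0.79 (total $3.89, still need 0.0 mg).
Greedy by cheapest-per-mg is optimal for a single linear constraint, so the minimum cost is $3.89.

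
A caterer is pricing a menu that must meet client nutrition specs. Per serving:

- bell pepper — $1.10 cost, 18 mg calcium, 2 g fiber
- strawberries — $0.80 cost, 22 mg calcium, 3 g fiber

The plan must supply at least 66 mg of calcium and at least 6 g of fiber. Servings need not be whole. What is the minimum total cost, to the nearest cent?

$2.40

Compare the cost at each extreme point of the feasible region.
bell pepper only: max(66/18, 6/2) = 3.667 servings → $4.03.
strawberries only: max(66/22, 6/3) = 3 servings → $2.40.
bell pepper + strawberries with both targets exact would need a negative amount; discard.
So the least-cost plan costs $2.40.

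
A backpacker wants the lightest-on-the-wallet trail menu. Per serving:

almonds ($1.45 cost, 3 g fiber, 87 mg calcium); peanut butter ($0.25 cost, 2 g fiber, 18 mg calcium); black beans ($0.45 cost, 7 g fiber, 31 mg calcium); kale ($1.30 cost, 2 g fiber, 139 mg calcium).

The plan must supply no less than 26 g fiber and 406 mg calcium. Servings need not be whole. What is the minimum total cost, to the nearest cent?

A basic optimal solution has at most two foods positive. Try each food alone and each pair with both targets met exactly.
almonds only: max(26/3, 406/87) = 8.667 servings → $12.57.
peanut butter only: max(26/2, 406/18) = 22.56 servings → $5.64.
black beans only: max(26/7, 406/31) = 13.1 servings → $5.89.
kale only: max(26/2, 406/139) = 13 servings → $16.90.
almonds + peanut butter with both tight: 2.867 servings and 8.7 servings → $6.33.
almonds + black beans with both tight: 3.946 servings and 2.023 servings → $6.63.
almonds + kale: intersection lies outside the first quadrant.
peanut butter + black beans: intersection lies outside the first quadrant.
peanut butter + kale with both tight: 11.58 servings and 1.421 servings → $4.74.
black beans + kale with both tight: 3.076 servings and 2.235 servings → $4.29.
Cheapest feasible corner: $4.29.

$4.29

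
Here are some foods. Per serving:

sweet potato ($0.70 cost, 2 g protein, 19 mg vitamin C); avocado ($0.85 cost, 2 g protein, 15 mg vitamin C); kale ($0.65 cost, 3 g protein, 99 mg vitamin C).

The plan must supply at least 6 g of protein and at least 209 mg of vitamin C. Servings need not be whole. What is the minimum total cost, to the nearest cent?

$1.37

Compare the cost at each extreme point of the feasible region.
sweet potato only: max(6/2, 209/19) = 11 servings → $7.70.
avocado only: max(6/2, 209/15) = 13.93 servings → $11.84.
kale only: max(6/3, 209/99) = 2.111 servings → $1.37.
sweet potato + avocado: the both-tight solution has a negative serving — not a feasible corner.
sweet potato + kale: the both-tight solution has a negative serving — not a feasible corner.
avocado + kale with both targets exact would need a negative amount; discard.
Cheapest feasible corner: $1.37.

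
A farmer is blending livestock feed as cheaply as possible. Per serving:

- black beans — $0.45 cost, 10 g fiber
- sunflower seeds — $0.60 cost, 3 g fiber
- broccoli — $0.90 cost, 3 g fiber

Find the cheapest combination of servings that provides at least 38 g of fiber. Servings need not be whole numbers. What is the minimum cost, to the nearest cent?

Cost per g of fiber: black beans $0.0450, sunflower seeds $0.2000, broccoli $0.3000.
With no serving limits, use only black beans: 38 g / 10 g = 3.8 servings × $0.45 = $1.71.

$1.71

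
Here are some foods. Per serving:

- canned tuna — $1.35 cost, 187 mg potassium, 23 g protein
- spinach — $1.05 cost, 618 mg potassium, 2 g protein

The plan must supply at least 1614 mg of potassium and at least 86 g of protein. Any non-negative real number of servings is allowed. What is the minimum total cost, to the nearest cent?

$6.47

canned tuna only: max(1614/187, 86/23) = 8.631 servings → $11.65.
spinach only: max(1614/618, 86/2) = 43 servings → $45.15.
canned tuna + spinach with both tight: 3.607 servings and 1.52 servings → $6.47.
Cheapest feasible corner: $6.47.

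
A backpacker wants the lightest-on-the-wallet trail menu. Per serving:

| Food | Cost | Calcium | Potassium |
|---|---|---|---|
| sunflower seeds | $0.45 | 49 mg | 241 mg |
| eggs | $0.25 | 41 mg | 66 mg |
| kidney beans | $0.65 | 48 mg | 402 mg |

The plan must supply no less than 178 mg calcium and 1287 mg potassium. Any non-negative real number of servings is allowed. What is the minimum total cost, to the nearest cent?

This is a tiny linear program; its minimum lies at a vertex of the feasible set. List the vertices and price them.
sunflower seeds only: max(178/49, 1287/241) = 5.34 servings → $2.40.
eggs only: max(178/41, 1287/66) = 19.5 servings → $4.88.
kidney beans only: max(178/48, 1287/402) = 3.708 servings → $2.41.
sunflower seeds + eggs with both targets exact would need a negative amount; discard.
sunflower seeds + kidney beans with both tight: 1.203 servings and 2.48 servings → $2.15.
eggs + kidney beans with both tight: 0.7346 servings and 3.081 servings → $2.19.
The minimum over all feasible corners is $2.15.

$2.15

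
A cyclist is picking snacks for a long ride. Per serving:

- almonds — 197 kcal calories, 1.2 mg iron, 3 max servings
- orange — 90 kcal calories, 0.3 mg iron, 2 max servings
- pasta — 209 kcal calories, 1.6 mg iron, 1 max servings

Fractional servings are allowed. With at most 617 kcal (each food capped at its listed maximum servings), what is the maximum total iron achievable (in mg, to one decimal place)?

4.1 mg

Iron per kcal: pasta 0.007656, almonds 0.006091, orange 0.003333.
Take 1 serving of pasta: uses 209 kcal, +1.6 mg iron (running total 1.6 mg).
Take 2.071 servings of almonds: uses 408 kcal, +2.5 mg iron (running total 4.1 mg).
Filling greedily by iron-per-kcal is optimal for one linear limit, giving 4.1 mg.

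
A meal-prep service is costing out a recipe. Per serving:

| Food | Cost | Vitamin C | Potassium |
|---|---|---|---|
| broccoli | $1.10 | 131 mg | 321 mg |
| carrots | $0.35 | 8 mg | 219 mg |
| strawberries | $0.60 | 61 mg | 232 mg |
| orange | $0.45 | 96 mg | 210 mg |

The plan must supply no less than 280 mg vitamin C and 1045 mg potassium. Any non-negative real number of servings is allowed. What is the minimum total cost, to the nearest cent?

$1.98

A basic optimal solution has at most two foods positive. Try each food alone and each pair with both targets met exactly.
broccoli only: max(280/131, 1045/321) = 3.255 servings → $3.58.
carrots only: max(280/8, 1045/219) = 35 servings → $12.25.
strawberries only: max(280/61, 1045/232) = 4.59 servings → $2.75.
orange only: max(280/96, 1045/210) = 4.976 servings → $2.24.
broccoli + carrots with both tight: 2.027 servings and 1.8 servings → $2.86.
broccoli + strawberries with both tight: 0.1124 servings and 4.349 servings → $2.73.
broccoli + orange: intersection lies outside the first quadrant.
carrots + strawberries: intersection lies outside the first quadrant.
carrots + orange with both tight: 2.146 servings and 2.738 servings → $1.98.
strawberries + orange with both tight: 4.388 servings and 0.1284 servings → $2.69.
The minimum over all feasible corners is $1.98.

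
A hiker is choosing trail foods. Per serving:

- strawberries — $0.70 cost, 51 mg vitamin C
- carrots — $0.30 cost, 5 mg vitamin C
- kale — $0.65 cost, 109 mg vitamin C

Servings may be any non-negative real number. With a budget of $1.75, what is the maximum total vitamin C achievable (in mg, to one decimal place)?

293.5 mg

Vitamin C per dollar: kale 167.7, strawberries 72.86, carrots 16.67.
With no serving limits, spend the whole cost allowance on kale: $1.75 / $0.65 × 109 mg = 293.5 mg.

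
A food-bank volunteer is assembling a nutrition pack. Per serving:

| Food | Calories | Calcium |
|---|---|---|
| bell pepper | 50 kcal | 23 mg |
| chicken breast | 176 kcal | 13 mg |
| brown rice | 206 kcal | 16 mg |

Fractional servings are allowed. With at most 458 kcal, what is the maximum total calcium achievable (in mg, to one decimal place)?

210.7 mg

Calcium per kcal: bell pepper 0.46, brown rice 0.07767, chicken breast 0.07386.
With no serving limits, spend the whole calories allowance on bell pepper: 458 kcal / 50 kcal × 23 mg = 210.7 mg.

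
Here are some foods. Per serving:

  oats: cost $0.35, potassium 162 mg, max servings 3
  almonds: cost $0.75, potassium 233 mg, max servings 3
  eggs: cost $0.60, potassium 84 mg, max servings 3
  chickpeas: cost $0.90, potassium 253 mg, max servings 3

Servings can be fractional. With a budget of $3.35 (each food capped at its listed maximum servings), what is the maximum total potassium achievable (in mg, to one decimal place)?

1199.1 mg

Potassium per dollar: oats 462.9, almonds 310.7, chickpeas 281.1, eggs 140.
Take 3 servings of oats: spends $1.05, +486.0 mg potassium (running total 486.0 mg).
Take 3 servings of almonds: spends $2.25, +699.0 mg potassium (running total 1185.0 mg).
Take 0.05556 servings of chickpeas: spends $0.05, +14.1 mg potassium (running total 1199.1 mg).
Greedy by best ratio exhausts the cost allowance optimally: 1199.1 mg.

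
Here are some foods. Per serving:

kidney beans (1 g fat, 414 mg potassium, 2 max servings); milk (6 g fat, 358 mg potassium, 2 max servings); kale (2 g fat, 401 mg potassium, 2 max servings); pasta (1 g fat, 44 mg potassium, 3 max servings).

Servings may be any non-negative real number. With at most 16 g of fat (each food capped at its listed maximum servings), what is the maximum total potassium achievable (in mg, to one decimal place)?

Potassium per g fat: kidney beans 414, kale 200.5, milk 59.67, pasta 44.
Take 2 servings of kidney beans: uses 2 g fat, +828.0 mg potassium (running total 828.0 mg).
Take 2 servings of kale: uses 4 g fat, +802.0 mg potassium (running total 1630.0 mg).
Take 1.667 servings of milk: uses 10 g fat, +596.7 mg potassium (running total 2226.7 mg).
Greedy by best ratio exhausts the fat allowance optimally: 2226.7 mg.

2226.7 mg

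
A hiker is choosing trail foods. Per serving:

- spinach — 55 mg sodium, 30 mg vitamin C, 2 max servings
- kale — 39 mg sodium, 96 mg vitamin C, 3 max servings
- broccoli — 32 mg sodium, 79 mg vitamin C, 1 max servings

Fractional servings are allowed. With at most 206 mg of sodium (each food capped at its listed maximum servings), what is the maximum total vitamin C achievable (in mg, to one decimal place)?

398.1 mg

Vitamin C per mg sodium: broccoli 2.469, kale 2.462, spinach 0.5455.
Take 1 serving of broccoli: uses 32 mg sodium, +79.0 mg vitamin C (running total 79.0 mg).
Take 3 servings of kale: uses 117 mg sodium, +288.0 mg vitamin C (running total 367.0 mg).
Take 1.036 servings of spinach: uses 57 mg sodium, +31.1 mg vitamin C (running total 398.1 mg).
Filling greedily by vitamin C-per-mg sodium is optimal for one linear limit, giving 398.1 mg.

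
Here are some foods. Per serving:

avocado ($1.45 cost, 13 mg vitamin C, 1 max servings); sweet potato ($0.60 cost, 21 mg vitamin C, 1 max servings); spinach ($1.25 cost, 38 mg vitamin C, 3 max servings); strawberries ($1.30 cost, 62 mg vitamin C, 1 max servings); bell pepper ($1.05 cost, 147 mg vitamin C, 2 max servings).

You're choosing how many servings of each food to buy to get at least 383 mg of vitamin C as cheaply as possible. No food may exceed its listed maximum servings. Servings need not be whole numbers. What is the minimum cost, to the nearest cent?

Cost per mg of vitamin C: bell pepper $0.0071, strawberries $0.0210, sweet potato $0.0286, spinach $0.0329, avocado $0.1115.
Take 2 servings of bell pepper: +294.0 mg vitamin C for $2.10 (total $2.10, still need 89.0 mg).
Take 1 serving of strawberries: +62.0 mg vitamin C for $1.30 (total $3.40, still need 27.0 mg).
Take 1 serving of sweet potato: +21.0 mg vitamin C for $0.60 (total $4.00, still need 6.0 mg).
Take 0.1579 servings of spinach: +6.0 mg vitamin C for $0.20 (total $4.20, still need 0.0 mg).
Filling from the cheapest source first is optimal under one linear minimum: $4.20.

$4.20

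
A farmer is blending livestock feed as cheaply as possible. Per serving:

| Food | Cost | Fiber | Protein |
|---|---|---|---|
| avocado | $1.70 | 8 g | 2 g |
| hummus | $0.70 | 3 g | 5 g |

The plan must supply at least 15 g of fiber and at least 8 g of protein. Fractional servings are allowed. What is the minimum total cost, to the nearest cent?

$3.25

Check every corner: each single food scaled to meet both minima, and each pair solved so both constraints bind.
avocado only: max(15/8, 8/2) = 4 servings → $6.80.
hummus only: max(15/3, 8/5) = 5 servings → $3.50.
avocado + hummus with both tight: 1.5 servings and 1 serving → $3.25.
The minimum over all feasible corners is $3.25.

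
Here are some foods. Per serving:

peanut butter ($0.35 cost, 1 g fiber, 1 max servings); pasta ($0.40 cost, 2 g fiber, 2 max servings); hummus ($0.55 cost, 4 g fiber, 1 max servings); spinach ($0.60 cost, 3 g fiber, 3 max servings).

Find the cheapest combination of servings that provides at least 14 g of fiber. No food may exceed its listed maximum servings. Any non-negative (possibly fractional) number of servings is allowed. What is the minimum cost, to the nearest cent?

$2.55

Cost per g of fiber: hummus $0.1375, pasta $0.2000, spinach $0.2000, peanut butter $0.3500.
Take 1 serving of hummus: +4.0 g fiber for $0.55 (total $0.55, still need 10.0 g).
Take 2 servings of pasta: +4.0 g fiber for $0.80 (total $1.35, still need 6.0 g).
Take 2 servings of spinach: +6.0 g fiber for $1.20 (total $2.55, still need 0.0 g).
Filling from the cheapest source first is optimal under one linear minimum: $2.55.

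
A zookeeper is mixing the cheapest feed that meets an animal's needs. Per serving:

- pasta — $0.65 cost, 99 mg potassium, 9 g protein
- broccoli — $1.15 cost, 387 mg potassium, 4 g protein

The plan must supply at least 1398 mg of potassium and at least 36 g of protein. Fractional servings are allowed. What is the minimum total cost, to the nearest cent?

$5.12

The cheapest plan sits at a corner of the feasible region — with two constraints it uses at most two foods.
pasta only: max(1398/99, 36/9) = 14.12 servings → $9.18.
broccoli only: max(1398/387, 36/4) = 9 servings → $10.35.
pasta + broccoli with both tight: 2.702 servings and 2.921 servings → $5.12.
The minimum over all feasible corners is $5.12.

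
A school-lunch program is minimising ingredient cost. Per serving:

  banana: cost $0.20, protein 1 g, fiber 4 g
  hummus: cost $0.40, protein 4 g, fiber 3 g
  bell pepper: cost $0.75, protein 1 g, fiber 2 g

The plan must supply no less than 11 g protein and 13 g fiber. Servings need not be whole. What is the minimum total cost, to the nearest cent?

$1.25

With two linear requirements the optimum uses one or two foods; enumerate the corners.
banana only: max(11/1, 13/4) = 11 servings → $2.20.
hummus only: max(11/4, 13/3) = 4.333 servings → $1.73.
bell pepper only: max(11/1, 13/2) = 11 servings → $8.25.
banana + hummus with both tight: 1.462 servings and 2.385 servings → $1.25.
banana + bell pepper: intersection lies outside the first quadrant.
hummus + bell pepper with both tight: 1.8 servings and 3.8 servings → $3.57.
So the least-cost plan costs $1.25.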